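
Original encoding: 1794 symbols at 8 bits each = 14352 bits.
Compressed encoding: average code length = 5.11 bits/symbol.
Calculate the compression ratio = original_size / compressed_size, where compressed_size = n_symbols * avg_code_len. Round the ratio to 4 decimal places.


original_size = n_symbols * orig_bits = 1794 * 8 = 14352 bits
compressed_size = n_symbols * avg_code_len = 1794 * 5.11 = 9167.34 bits
ratio = original_size / compressed_size = 14352 / 9167.34 = 1.5656

Compression ratio = 1.5656


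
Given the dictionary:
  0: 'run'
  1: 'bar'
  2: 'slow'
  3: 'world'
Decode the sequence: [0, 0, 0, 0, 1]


Look up each index in the dictionary:
  0 -> 'run'
  0 -> 'run'
  0 -> 'run'
  0 -> 'run'
  1 -> 'bar'

Decoded: "run run run run bar"


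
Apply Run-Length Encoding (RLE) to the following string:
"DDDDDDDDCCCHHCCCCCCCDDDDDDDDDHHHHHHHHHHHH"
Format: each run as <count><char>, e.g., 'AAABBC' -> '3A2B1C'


Scanning runs left to right:
  i=0: run of 'D' x 8 -> '8D'
  i=8: run of 'C' x 3 -> '3C'
  i=11: run of 'H' x 2 -> '2H'
  i=13: run of 'C' x 7 -> '7C'
  i=20: run of 'D' x 9 -> '9D'
  i=29: run of 'H' x 12 -> '12H'

RLE = 8D3C2H7C9D12H


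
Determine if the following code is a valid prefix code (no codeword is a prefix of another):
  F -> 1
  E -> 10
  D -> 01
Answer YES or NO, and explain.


Checking each pair (does one codeword prefix another?):
  F='1' vs E='10': prefix -- VIOLATION

NO -- this is NOT a valid prefix code. F (1) is a prefix of E (10).


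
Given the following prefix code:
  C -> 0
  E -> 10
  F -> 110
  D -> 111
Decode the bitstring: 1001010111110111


Decoding step by step:
Bits 10 -> E
Bits 0 -> C
Bits 10 -> E
Bits 10 -> E
Bits 111 -> D
Bits 110 -> F
Bits 111 -> D


Decoded message: ECEEDFD


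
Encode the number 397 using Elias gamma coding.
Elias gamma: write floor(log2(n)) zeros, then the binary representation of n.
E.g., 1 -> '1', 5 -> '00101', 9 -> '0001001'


num_bits = floor(log2(397)) + 1 = 9
leading_zeros = num_bits - 1 = 8
binary(397) = 110001101

Elias gamma(397) = '00000000' + '110001101' = 00000000110001101 (17 bits)


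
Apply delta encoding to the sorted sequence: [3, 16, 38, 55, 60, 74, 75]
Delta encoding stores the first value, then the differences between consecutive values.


First value: 3
Deltas:
  16 - 3 = 13
  38 - 16 = 22
  55 - 38 = 17
  60 - 55 = 5
  74 - 60 = 14
  75 - 74 = 1


Delta encoded: [3, 13, 22, 17, 5, 14, 1]


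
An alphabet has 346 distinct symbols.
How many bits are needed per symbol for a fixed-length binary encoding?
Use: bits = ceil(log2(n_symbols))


log2(346) = 8.4346
Bracket: 2^8 = 256 < 346 <= 2^9 = 512
So ceil(log2(346)) = 9

bits = ceil(log2(346)) = ceil(8.4346) = 9 bits


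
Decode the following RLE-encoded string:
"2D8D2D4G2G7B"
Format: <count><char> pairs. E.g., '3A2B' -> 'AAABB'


Expanding each <count><char> pair:
  2D -> 'DD'
  8D -> 'DDDDDDDD'
  2D -> 'DD'
  4G -> 'GGGG'
  2G -> 'GG'
  7B -> 'BBBBBBB'

Decoded = DDDDDDDDDDDDGGGGGGBBBBBBB


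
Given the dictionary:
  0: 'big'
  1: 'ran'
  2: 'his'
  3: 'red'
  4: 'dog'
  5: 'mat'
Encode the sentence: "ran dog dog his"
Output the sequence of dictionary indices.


Look up each word in the dictionary:
  'ran' -> 1
  'dog' -> 4
  'dog' -> 4
  'his' -> 2

Encoded: [1, 4, 4, 2]


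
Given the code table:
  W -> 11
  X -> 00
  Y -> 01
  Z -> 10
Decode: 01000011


Decoding:
01 -> Y
00 -> X
00 -> X
11 -> W


Result: YXXW


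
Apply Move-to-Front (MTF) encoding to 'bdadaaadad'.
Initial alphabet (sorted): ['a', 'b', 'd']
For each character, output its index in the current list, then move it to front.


MTF encoding:
'b': index 1 in ['a', 'b', 'd'] -> ['b', 'a', 'd']
'd': index 2 in ['b', 'a', 'd'] -> ['d', 'b', 'a']
'a': index 2 in ['d', 'b', 'a'] -> ['a', 'd', 'b']
'd': index 1 in ['a', 'd', 'b'] -> ['d', 'a', 'b']
'a': index 1 in ['d', 'a', 'b'] -> ['a', 'd', 'b']
'a': index 0 in ['a', 'd', 'b'] -> ['a', 'd', 'b']
'a': index 0 in ['a', 'd', 'b'] -> ['a', 'd', 'b']
'd': index 1 in ['a', 'd', 'b'] -> ['d', 'a', 'b']
'a': index 1 in ['d', 'a', 'b'] -> ['a', 'd', 'b']
'd': index 1 in ['a', 'd', 'b'] -> ['d', 'a', 'b']


Output: [1, 2, 2, 1, 1, 0, 0, 1, 1, 1]


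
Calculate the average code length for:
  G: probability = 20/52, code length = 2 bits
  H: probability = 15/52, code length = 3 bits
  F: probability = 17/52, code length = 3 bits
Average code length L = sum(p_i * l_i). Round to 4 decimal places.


Weighted contributions p_i * l_i:
  G: (20/52) * 2 = 40/52
  H: (15/52) * 3 = 45/52
  F: (17/52) * 3 = 51/52
Sum = (40 + 45 + 51)/52 = 136/52

L = 136/52 = 2.6154 bits/symbol


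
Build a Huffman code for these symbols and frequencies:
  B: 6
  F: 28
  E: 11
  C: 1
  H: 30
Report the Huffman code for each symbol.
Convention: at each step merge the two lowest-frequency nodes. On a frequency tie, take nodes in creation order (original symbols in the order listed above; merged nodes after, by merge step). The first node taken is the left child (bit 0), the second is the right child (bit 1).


Huffman tree construction:
Step 1: Merge C(1) + B(6) = 7
Step 2: Merge (C+B)(7) + E(11) = 18
Step 3: Merge ((C+B)+E)(18) + F(28) = 46
Step 4: Merge H(30) + (((C+B)+E)+F)(46) = 76
Read each symbol's code off the tree from the root (left child = 0, right child = 1).

Codes:
  B: 1001 (length 4)
  F: 11 (length 2)
  E: 101 (length 3)
  C: 1000 (length 4)
  H: 0 (length 1)
Average code length: 147/76 = 1.9342 bits/symbol


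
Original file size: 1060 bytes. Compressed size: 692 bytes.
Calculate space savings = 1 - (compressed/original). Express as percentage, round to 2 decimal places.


ratio = compressed/original = 692/1060 = 0.65283
savings = 1 - ratio = 1 - 0.65283 = 0.34717
as a percentage: 0.34717 * 100 = 34.72%

Space savings = 1 - 692/1060 = 34.72%


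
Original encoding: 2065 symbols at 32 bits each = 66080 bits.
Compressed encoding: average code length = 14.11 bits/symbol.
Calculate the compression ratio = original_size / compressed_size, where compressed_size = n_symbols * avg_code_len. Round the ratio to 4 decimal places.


original_size = n_symbols * orig_bits = 2065 * 32 = 66080 bits
compressed_size = n_symbols * avg_code_len = 2065 * 14.11 = 29137.15 bits
ratio = original_size / compressed_size = 66080 / 29137.15 = 2.2679

Compression ratio = 2.2679


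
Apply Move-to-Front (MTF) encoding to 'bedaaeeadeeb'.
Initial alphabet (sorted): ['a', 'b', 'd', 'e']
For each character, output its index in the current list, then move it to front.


MTF encoding:
'b': index 1 in ['a', 'b', 'd', 'e'] -> ['b', 'a', 'd', 'e']
'e': index 3 in ['b', 'a', 'd', 'e'] -> ['e', 'b', 'a', 'd']
'd': index 3 in ['e', 'b', 'a', 'd'] -> ['d', 'e', 'b', 'a']
'a': index 3 in ['d', 'e', 'b', 'a'] -> ['a', 'd', 'e', 'b']
'a': index 0 in ['a', 'd', 'e', 'b'] -> ['a', 'd', 'e', 'b']
'e': index 2 in ['a', 'd', 'e', 'b'] -> ['e', 'a', 'd', 'b']
'e': index 0 in ['e', 'a', 'd', 'b'] -> ['e', 'a', 'd', 'b']
'a': index 1 in ['e', 'a', 'd', 'b'] -> ['a', 'e', 'd', 'b']
'd': index 2 in ['a', 'e', 'd', 'b'] -> ['d', 'a', 'e', 'b']
'e': index 2 in ['d', 'a', 'e', 'b'] -> ['e', 'd', 'a', 'b']
'e': index 0 in ['e', 'd', 'a', 'b'] -> ['e', 'd', 'a', 'b']
'b': index 3 in ['e', 'd', 'a', 'b'] -> ['b', 'e', 'd', 'a']


Output: [1, 3, 3, 3, 0, 2, 0, 1, 2, 2, 0, 3]


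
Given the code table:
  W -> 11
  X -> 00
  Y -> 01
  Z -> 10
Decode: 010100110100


Decoding:
01 -> Y
01 -> Y
00 -> X
11 -> W
01 -> Y
00 -> X


Result: YYXWYX


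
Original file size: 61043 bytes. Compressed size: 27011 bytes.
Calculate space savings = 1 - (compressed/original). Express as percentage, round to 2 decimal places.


ratio = compressed/original = 27011/61043 = 0.442491
savings = 1 - ratio = 1 - 0.442491 = 0.557509
as a percentage: 0.557509 * 100 = 55.75%

Space savings = 1 - 27011/61043 = 55.75%


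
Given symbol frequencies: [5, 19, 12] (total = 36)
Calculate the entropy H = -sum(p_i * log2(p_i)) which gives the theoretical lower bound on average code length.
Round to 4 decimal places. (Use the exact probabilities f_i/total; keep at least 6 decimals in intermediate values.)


Per-symbol terms -p_i * log2(p_i) with p_i = f_i/36:
  p = 5/36 = 0.138889: log2(p) = -2.847997, -p*log2(p) = 0.395555
  p = 19/36 = 0.527778: log2(p) = -0.921997, -p*log2(p) = 0.486610
  p = 12/36 = 0.333333: log2(p) = -1.584963, -p*log2(p) = 0.528321
H = 0.395555 + 0.486610 + 0.528321 = 1.410486

H = 1.4105 bits/symbol


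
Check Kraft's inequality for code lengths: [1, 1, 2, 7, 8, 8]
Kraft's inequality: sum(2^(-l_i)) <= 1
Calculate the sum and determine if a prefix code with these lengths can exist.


Sum = 2^(-1) + 2^(-1) + 2^(-2) + 2^(-7) + 2^(-8) + 2^(-8)
    = 0.5 + 0.5 + 0.25 + 0.0078125 + 0.00390625 + 0.00390625
    = 324/256 = 1.265625
Since 1.265625 > 1, Kraft's inequality is NOT satisfied.
A prefix code with these lengths CANNOT exist.

Kraft sum = 1.265625. Not satisfied.


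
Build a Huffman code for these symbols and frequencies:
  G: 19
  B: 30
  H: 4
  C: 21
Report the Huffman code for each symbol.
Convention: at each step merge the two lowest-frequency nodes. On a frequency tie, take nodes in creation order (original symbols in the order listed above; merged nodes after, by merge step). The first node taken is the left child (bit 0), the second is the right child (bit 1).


Huffman tree construction:
Step 1: Merge H(4) + G(19) = 23
Step 2: Merge C(21) + (H+G)(23) = 44
Step 3: Merge B(30) + (C+(H+G))(44) = 74
Read each symbol's code off the tree from the root (left child = 0, right child = 1).

Codes:
  G: 111 (length 3)
  B: 0 (length 1)
  H: 110 (length 3)
  C: 10 (length 2)
Average code length: 141/74 = 1.9054 bits/symbol


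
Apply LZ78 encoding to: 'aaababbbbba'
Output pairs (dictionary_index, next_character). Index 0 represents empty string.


LZ78 encoding steps:
Dictionary: {0: ''}
Step 1: w='' (idx 0), next='a' -> output (0, 'a'), add 'a' as idx 1
Step 2: w='a' (idx 1), next='a' -> output (1, 'a'), add 'aa' as idx 2
Step 3: w='' (idx 0), next='b' -> output (0, 'b'), add 'b' as idx 3
Step 4: w='a' (idx 1), next='b' -> output (1, 'b'), add 'ab' as idx 4
Step 5: w='b' (idx 3), next='b' -> output (3, 'b'), add 'bb' as idx 5
Step 6: w='bb' (idx 5), next='a' -> output (5, 'a'), add 'bba' as idx 6


Encoded: [(0, 'a'), (1, 'a'), (0, 'b'), (1, 'b'), (3, 'b'), (5, 'a')]


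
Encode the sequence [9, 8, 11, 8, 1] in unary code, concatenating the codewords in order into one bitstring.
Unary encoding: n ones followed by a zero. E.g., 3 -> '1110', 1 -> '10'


Encode each number as n ones followed by a terminating 0:
  9 -> 1111111110 (10 bits)
  8 -> 111111110 (9 bits)
  11 -> 111111111110 (12 bits)
  8 -> 111111110 (9 bits)
  1 -> 10 (2 bits)
Total length = 10 + 9 + 12 + 9 + 2 = 42 bits.

Unary([9, 8, 11, 8, 1]) = 111111111011111111011111111111011111111010 (42 bits)


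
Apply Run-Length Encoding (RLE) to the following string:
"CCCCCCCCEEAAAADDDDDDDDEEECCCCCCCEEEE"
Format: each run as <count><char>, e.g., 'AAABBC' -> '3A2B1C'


Scanning runs left to right:
  i=0: run of 'C' x 8 -> '8C'
  i=8: run of 'E' x 2 -> '2E'
  i=10: run of 'A' x 4 -> '4A'
  i=14: run of 'D' x 8 -> '8D'
  i=22: run of 'E' x 3 -> '3E'
  i=25: run of 'C' x 7 -> '7C'
  i=32: run of 'E' x 4 -> '4E'

RLE = 8C2E4A8D3E7C4E


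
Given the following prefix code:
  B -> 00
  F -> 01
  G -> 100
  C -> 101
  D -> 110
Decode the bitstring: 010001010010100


Decoding step by step:
Bits 01 -> F
Bits 00 -> B
Bits 01 -> F
Bits 01 -> F
Bits 00 -> B
Bits 101 -> C
Bits 00 -> B


Decoded message: FBFFBCB


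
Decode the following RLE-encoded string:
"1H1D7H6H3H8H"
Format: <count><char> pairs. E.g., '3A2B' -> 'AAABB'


Expanding each <count><char> pair:
  1H -> 'H'
  1D -> 'D'
  7H -> 'HHHHHHH'
  6H -> 'HHHHHH'
  3H -> 'HHH'
  8H -> 'HHHHHHHH'

Decoded = HDHHHHHHHHHHHHHHHHHHHHHHHH


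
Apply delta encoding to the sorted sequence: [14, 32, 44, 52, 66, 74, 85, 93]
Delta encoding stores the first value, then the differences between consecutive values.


First value: 14
Deltas:
  32 - 14 = 18
  44 - 32 = 12
  52 - 44 = 8
  66 - 52 = 14
  74 - 66 = 8
  85 - 74 = 11
  93 - 85 = 8


Delta encoded: [14, 18, 12, 8, 14, 8, 11, 8]


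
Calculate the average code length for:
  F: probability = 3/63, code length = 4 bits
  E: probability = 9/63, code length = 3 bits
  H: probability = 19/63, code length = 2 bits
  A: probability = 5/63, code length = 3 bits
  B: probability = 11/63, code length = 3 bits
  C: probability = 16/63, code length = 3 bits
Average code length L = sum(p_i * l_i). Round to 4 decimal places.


Weighted contributions p_i * l_i:
  F: (3/63) * 4 = 12/63
  E: (9/63) * 3 = 27/63
  H: (19/63) * 2 = 38/63
  A: (5/63) * 3 = 15/63
  B: (11/63) * 3 = 33/63
  C: (16/63) * 3 = 48/63
Sum = (12 + 27 + 38 + 15 + 33 + 48)/63 = 173/63

L = 173/63 = 2.7460 bits/symbol


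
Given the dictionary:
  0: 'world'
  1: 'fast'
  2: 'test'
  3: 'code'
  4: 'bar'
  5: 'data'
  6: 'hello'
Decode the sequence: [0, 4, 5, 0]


Look up each index in the dictionary:
  0 -> 'world'
  4 -> 'bar'
  5 -> 'data'
  0 -> 'world'

Decoded: "world bar data world"


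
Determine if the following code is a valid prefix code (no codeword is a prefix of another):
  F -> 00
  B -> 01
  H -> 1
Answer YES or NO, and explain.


Checking each pair (does one codeword prefix another?):
  F='00' vs B='01': no prefix
  F='00' vs H='1': no prefix
  B='01' vs F='00': no prefix
  B='01' vs H='1': no prefix
  H='1' vs F='00': no prefix
  H='1' vs B='01': no prefix
No violation found over all pairs.

YES -- this is a valid prefix code. No codeword is a prefix of any other codeword.


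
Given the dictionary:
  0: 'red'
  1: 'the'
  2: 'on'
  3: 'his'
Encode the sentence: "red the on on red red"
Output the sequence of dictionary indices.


Look up each word in the dictionary:
  'red' -> 0
  'the' -> 1
  'on' -> 2
  'on' -> 2
  'red' -> 0
  'red' -> 0

Encoded: [0, 1, 2, 2, 0, 0]


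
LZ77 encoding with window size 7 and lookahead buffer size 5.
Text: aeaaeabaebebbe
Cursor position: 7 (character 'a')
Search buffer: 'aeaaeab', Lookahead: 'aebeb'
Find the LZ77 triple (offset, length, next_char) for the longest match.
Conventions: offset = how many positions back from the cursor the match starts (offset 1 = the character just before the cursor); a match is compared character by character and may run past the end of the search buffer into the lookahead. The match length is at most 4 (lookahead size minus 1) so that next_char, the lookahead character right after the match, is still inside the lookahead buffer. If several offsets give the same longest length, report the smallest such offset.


Try each offset into the search buffer:
  offset=1 (pos 6, char 'b'): match length 0
  offset=2 (pos 5, char 'a'): match length 1
  offset=3 (pos 4, char 'e'): match length 0
  offset=4 (pos 3, char 'a'): match length 2
  offset=5 (pos 2, char 'a'): match length 1
  offset=6 (pos 1, char 'e'): match length 0
  offset=7 (pos 0, char 'a'): match length 2
Longest match has length 2, found at offsets 4, 7; take the smallest, offset 4.
next_char = character at position 7 + 2 = 9 -> 'b'

Best match: offset=4, length=2 (matching 'ae' starting at position 3)
LZ77 triple: (4, 2, 'b')


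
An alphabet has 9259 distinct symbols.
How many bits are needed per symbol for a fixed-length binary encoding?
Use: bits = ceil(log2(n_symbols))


log2(9259) = 13.1766
Bracket: 2^13 = 8192 < 9259 <= 2^14 = 16384
So ceil(log2(9259)) = 14

bits = ceil(log2(9259)) = ceil(13.1766) = 14 bits


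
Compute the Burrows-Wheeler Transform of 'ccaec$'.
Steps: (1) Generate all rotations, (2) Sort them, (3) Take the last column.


Rotations (sorted):
  0: $ccaec -> last char: c
  1: aec$cc -> last char: c
  2: c$ccae -> last char: e
  3: caec$c -> last char: c
  4: ccaec$ -> last char: $
  5: ec$cca -> last char: a


BWT = ccec$a


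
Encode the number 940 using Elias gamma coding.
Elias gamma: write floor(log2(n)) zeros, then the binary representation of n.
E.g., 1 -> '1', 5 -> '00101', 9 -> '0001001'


num_bits = floor(log2(940)) + 1 = 10
leading_zeros = num_bits - 1 = 9
binary(940) = 1110101100

Elias gamma(940) = '000000000' + '1110101100' = 0000000001110101100 (19 bits)


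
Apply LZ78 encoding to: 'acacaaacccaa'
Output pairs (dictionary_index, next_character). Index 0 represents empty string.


LZ78 encoding steps:
Dictionary: {0: ''}
Step 1: w='' (idx 0), next='a' -> output (0, 'a'), add 'a' as idx 1
Step 2: w='' (idx 0), next='c' -> output (0, 'c'), add 'c' as idx 2
Step 3: w='a' (idx 1), next='c' -> output (1, 'c'), add 'ac' as idx 3
Step 4: w='a' (idx 1), next='a' -> output (1, 'a'), add 'aa' as idx 4
Step 5: w='ac' (idx 3), next='c' -> output (3, 'c'), add 'acc' as idx 5
Step 6: w='c' (idx 2), next='a' -> output (2, 'a'), add 'ca' as idx 6
Step 7: w='a' (idx 1), end of input -> output (1, '')


Encoded: [(0, 'a'), (0, 'c'), (1, 'c'), (1, 'a'), (3, 'c'), (2, 'a'), (1, '')]


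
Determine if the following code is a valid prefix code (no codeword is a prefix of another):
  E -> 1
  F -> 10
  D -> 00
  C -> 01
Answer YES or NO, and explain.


Checking each pair (does one codeword prefix another?):
  E='1' vs F='10': prefix -- VIOLATION

NO -- this is NOT a valid prefix code. E (1) is a prefix of F (10).


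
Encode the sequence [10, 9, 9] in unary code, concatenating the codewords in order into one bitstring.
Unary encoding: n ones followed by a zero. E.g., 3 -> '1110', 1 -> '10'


Encode each number as n ones followed by a terminating 0:
  10 -> 11111111110 (11 bits)
  9 -> 1111111110 (10 bits)
  9 -> 1111111110 (10 bits)
Total length = 11 + 10 + 10 = 31 bits.

Unary([10, 9, 9]) = 1111111111011111111101111111110 (31 bits)


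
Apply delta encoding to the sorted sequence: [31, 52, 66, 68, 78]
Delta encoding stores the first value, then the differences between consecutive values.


First value: 31
Deltas:
  52 - 31 = 21
  66 - 52 = 14
  68 - 66 = 2
  78 - 68 = 10


Delta encoded: [31, 21, 14, 2, 10]


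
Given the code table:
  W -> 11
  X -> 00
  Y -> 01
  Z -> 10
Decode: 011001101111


Decoding:
01 -> Y
10 -> Z
01 -> Y
10 -> Z
11 -> W
11 -> W


Result: YZYZWW


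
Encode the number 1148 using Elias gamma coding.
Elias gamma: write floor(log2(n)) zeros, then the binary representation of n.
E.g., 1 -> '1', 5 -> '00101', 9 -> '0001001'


num_bits = floor(log2(1148)) + 1 = 11
leading_zeros = num_bits - 1 = 10
binary(1148) = 10001111100

Elias gamma(1148) = '0000000000' + '10001111100' = 000000000010001111100 (21 bits)


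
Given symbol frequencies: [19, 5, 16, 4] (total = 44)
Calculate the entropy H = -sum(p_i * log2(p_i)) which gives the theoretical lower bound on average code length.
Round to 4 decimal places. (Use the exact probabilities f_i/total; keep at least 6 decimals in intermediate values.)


Per-symbol terms -p_i * log2(p_i) with p_i = f_i/44:
  p = 19/44 = 0.431818: log2(p) = -1.211504, -p*log2(p) = 0.523149
  p = 5/44 = 0.113636: log2(p) = -3.137504, -p*log2(p) = 0.356534
  p = 16/44 = 0.363636: log2(p) = -1.459432, -p*log2(p) = 0.530702
  p = 4/44 = 0.090909: log2(p) = -3.459432, -p*log2(p) = 0.314494
H = 0.523149 + 0.356534 + 0.530702 + 0.314494 = 1.724879

H = 1.7249 bits/symbol


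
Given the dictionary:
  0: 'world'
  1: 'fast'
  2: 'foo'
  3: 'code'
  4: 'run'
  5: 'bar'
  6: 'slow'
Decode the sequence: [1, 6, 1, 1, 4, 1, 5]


Look up each index in the dictionary:
  1 -> 'fast'
  6 -> 'slow'
  1 -> 'fast'
  1 -> 'fast'
  4 -> 'run'
  1 -> 'fast'
  5 -> 'bar'

Decoded: "fast slow fast fast run fast bar"


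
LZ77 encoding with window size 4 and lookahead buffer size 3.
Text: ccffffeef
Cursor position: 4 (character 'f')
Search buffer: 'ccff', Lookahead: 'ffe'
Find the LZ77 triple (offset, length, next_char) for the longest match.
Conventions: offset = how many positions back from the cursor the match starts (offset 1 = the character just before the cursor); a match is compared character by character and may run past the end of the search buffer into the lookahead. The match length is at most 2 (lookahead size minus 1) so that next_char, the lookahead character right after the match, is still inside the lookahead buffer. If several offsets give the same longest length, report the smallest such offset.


Try each offset into the search buffer:
  offset=1 (pos 3, char 'f'): match length 2
  offset=2 (pos 2, char 'f'): match length 2
  offset=3 (pos 1, char 'c'): match length 0
  offset=4 (pos 0, char 'c'): match length 0
Longest match has length 2, found at offsets 1, 2; take the smallest, offset 1.
next_char = character at position 4 + 2 = 6 -> 'e'

Best match: offset=1, length=2 (matching 'ff' starting at position 3)
LZ77 triple: (1, 2, 'e')


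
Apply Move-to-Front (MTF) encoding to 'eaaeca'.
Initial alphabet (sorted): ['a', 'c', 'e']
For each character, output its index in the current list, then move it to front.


MTF encoding:
'e': index 2 in ['a', 'c', 'e'] -> ['e', 'a', 'c']
'a': index 1 in ['e', 'a', 'c'] -> ['a', 'e', 'c']
'a': index 0 in ['a', 'e', 'c'] -> ['a', 'e', 'c']
'e': index 1 in ['a', 'e', 'c'] -> ['e', 'a', 'c']
'c': index 2 in ['e', 'a', 'c'] -> ['c', 'e', 'a']
'a': index 2 in ['c', 'e', 'a'] -> ['a', 'c', 'e']


Output: [2, 1, 0, 1, 2, 2]


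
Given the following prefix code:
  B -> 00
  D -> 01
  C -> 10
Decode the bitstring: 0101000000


Decoding step by step:
Bits 01 -> D
Bits 01 -> D
Bits 00 -> B
Bits 00 -> B
Bits 00 -> B


Decoded message: DDBBB


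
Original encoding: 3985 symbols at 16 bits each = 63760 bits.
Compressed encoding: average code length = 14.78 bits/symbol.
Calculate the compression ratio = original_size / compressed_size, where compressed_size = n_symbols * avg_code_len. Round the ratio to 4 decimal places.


original_size = n_symbols * orig_bits = 3985 * 16 = 63760 bits
compressed_size = n_symbols * avg_code_len = 3985 * 14.78 = 58898.3 bits
ratio = original_size / compressed_size = 63760 / 58898.3 = 1.0825

Compression ratio = 1.0825


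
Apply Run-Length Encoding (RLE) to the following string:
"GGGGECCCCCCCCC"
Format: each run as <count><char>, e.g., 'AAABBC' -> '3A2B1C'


Scanning runs left to right:
  i=0: run of 'G' x 4 -> '4G'
  i=4: run of 'E' x 1 -> '1E'
  i=5: run of 'C' x 9 -> '9C'

RLE = 4G1E9C


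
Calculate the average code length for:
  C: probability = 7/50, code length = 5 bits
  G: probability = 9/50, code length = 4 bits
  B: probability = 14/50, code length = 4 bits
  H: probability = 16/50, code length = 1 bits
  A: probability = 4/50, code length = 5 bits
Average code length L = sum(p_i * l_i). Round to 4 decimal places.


Weighted contributions p_i * l_i:
  C: (7/50) * 5 = 35/50
  G: (9/50) * 4 = 36/50
  B: (14/50) * 4 = 56/50
  H: (16/50) * 1 = 16/50
  A: (4/50) * 5 = 20/50
Sum = (35 + 36 + 56 + 16 + 20)/50 = 163/50

L = 163/50 = 3.2600 bits/symbol


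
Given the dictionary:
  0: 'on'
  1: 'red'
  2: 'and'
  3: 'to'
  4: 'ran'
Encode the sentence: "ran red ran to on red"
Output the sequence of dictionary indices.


Look up each word in the dictionary:
  'ran' -> 4
  'red' -> 1
  'ran' -> 4
  'to' -> 3
  'on' -> 0
  'red' -> 1

Encoded: [4, 1, 4, 3, 0, 1]


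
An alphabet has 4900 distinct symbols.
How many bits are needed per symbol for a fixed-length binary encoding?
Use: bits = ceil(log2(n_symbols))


log2(4900) = 12.2586
Bracket: 2^12 = 4096 < 4900 <= 2^13 = 8192
So ceil(log2(4900)) = 13

bits = ceil(log2(4900)) = ceil(12.2586) = 13 bits


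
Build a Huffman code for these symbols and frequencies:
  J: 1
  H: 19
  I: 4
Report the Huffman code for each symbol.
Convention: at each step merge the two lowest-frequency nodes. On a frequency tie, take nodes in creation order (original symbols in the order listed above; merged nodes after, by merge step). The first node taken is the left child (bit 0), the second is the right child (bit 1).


Huffman tree construction:
Step 1: Merge J(1) + I(4) = 5
Step 2: Merge (J+I)(5) + H(19) = 24
Read each symbol's code off the tree from the root (left child = 0, right child = 1).

Codes:
  J: 00 (length 2)
  H: 1 (length 1)
  I: 01 (length 2)
Average code length: 29/24 = 1.2083 bits/symbol


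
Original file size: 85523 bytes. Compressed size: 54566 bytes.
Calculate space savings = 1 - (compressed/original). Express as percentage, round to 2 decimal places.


ratio = compressed/original = 54566/85523 = 0.638027
savings = 1 - ratio = 1 - 0.638027 = 0.361973
as a percentage: 0.361973 * 100 = 36.2%

Space savings = 1 - 54566/85523 = 36.2%


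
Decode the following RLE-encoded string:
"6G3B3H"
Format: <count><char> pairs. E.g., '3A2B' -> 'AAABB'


Expanding each <count><char> pair:
  6G -> 'GGGGGG'
  3B -> 'BBB'
  3H -> 'HHH'

Decoded = GGGGGGBBBHHH


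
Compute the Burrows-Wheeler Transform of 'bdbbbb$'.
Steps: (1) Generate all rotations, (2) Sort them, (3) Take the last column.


Rotations (sorted):
  0: $bdbbbb -> last char: b
  1: b$bdbbb -> last char: b
  2: bb$bdbb -> last char: b
  3: bbb$bdb -> last char: b
  4: bbbb$bd -> last char: d
  5: bdbbbb$ -> last char: $
  6: dbbbb$b -> last char: b


BWT = bbbbd$b


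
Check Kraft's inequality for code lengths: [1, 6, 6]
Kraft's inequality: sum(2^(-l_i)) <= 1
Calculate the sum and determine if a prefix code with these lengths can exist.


Sum = 2^(-1) + 2^(-6) + 2^(-6)
    = 0.5 + 0.015625 + 0.015625
    = 34/64 = 0.53125
Since 0.53125 <= 1, Kraft's inequality IS satisfied.
A prefix code with these lengths CAN exist.

Kraft sum = 0.53125. Satisfied.


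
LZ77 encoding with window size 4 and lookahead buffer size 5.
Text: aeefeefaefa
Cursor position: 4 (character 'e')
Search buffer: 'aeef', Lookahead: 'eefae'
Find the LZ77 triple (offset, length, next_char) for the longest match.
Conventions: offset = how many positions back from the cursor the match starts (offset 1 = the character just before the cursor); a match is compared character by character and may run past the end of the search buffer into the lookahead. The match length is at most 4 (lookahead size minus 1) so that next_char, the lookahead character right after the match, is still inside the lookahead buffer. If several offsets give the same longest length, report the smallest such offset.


Try each offset into the search buffer:
  offset=1 (pos 3, char 'f'): match length 0
  offset=2 (pos 2, char 'e'): match length 1
  offset=3 (pos 1, char 'e'): match length 3
  offset=4 (pos 0, char 'a'): match length 0
Longest match has length 3 at offset 3.
next_char = character at position 4 + 3 = 7 -> 'a'

Best match: offset=3, length=3 (matching 'eef' starting at position 1)
LZ77 triple: (3, 3, 'a')


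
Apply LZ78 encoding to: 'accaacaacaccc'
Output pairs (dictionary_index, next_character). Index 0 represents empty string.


LZ78 encoding steps:
Dictionary: {0: ''}
Step 1: w='' (idx 0), next='a' -> output (0, 'a'), add 'a' as idx 1
Step 2: w='' (idx 0), next='c' -> output (0, 'c'), add 'c' as idx 2
Step 3: w='c' (idx 2), next='a' -> output (2, 'a'), add 'ca' as idx 3
Step 4: w='a' (idx 1), next='c' -> output (1, 'c'), add 'ac' as idx 4
Step 5: w='a' (idx 1), next='a' -> output (1, 'a'), add 'aa' as idx 5
Step 6: w='ca' (idx 3), next='c' -> output (3, 'c'), add 'cac' as idx 6
Step 7: w='c' (idx 2), next='c' -> output (2, 'c'), add 'cc' as idx 7


Encoded: [(0, 'a'), (0, 'c'), (2, 'a'), (1, 'c'), (1, 'a'), (3, 'c'), (2, 'c')]


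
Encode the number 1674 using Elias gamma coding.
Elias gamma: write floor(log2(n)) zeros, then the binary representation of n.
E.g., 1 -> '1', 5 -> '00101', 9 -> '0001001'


num_bits = floor(log2(1674)) + 1 = 11
leading_zeros = num_bits - 1 = 10
binary(1674) = 11010001010

Elias gamma(1674) = '0000000000' + '11010001010' = 000000000011010001010 (21 bits)


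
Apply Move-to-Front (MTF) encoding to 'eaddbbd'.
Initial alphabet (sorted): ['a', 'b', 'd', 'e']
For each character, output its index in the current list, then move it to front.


MTF encoding:
'e': index 3 in ['a', 'b', 'd', 'e'] -> ['e', 'a', 'b', 'd']
'a': index 1 in ['e', 'a', 'b', 'd'] -> ['a', 'e', 'b', 'd']
'd': index 3 in ['a', 'e', 'b', 'd'] -> ['d', 'a', 'e', 'b']
'd': index 0 in ['d', 'a', 'e', 'b'] -> ['d', 'a', 'e', 'b']
'b': index 3 in ['d', 'a', 'e', 'b'] -> ['b', 'd', 'a', 'e']
'b': index 0 in ['b', 'd', 'a', 'e'] -> ['b', 'd', 'a', 'e']
'd': index 1 in ['b', 'd', 'a', 'e'] -> ['d', 'b', 'a', 'e']


Output: [3, 1, 3, 0, 3, 0, 1]


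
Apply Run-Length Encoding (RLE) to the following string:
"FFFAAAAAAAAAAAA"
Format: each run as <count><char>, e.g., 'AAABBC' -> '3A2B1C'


Scanning runs left to right:
  i=0: run of 'F' x 3 -> '3F'
  i=3: run of 'A' x 12 -> '12A'

RLE = 3F12A


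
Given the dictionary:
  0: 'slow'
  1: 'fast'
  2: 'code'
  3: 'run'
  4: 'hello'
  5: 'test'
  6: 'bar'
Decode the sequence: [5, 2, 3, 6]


Look up each index in the dictionary:
  5 -> 'test'
  2 -> 'code'
  3 -> 'run'
  6 -> 'bar'

Decoded: "test code run bar"


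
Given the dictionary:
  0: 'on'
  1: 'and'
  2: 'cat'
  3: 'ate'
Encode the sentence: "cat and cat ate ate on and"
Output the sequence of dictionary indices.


Look up each word in the dictionary:
  'cat' -> 2
  'and' -> 1
  'cat' -> 2
  'ate' -> 3
  'ate' -> 3
  'on' -> 0
  'and' -> 1

Encoded: [2, 1, 2, 3, 3, 0, 1]


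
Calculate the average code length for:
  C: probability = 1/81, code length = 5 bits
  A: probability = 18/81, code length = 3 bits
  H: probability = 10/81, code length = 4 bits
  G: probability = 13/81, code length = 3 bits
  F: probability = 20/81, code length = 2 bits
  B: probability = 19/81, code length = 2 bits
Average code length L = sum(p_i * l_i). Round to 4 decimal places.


Weighted contributions p_i * l_i:
  C: (1/81) * 5 = 5/81
  A: (18/81) * 3 = 54/81
  H: (10/81) * 4 = 40/81
  G: (13/81) * 3 = 39/81
  F: (20/81) * 2 = 40/81
  B: (19/81) * 2 = 38/81
Sum = (5 + 54 + 40 + 39 + 40 + 38)/81 = 216/81

L = 216/81 = 2.6667 bits/symbol


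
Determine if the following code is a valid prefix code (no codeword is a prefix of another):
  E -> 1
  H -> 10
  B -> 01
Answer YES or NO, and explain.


Checking each pair (does one codeword prefix another?):
  E='1' vs H='10': prefix -- VIOLATION

NO -- this is NOT a valid prefix code. E (1) is a prefix of H (10).


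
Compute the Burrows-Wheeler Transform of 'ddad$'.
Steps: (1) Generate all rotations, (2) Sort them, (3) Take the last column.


Rotations (sorted):
  0: $ddad -> last char: d
  1: ad$dd -> last char: d
  2: d$dda -> last char: a
  3: dad$d -> last char: d
  4: ddad$ -> last char: $


BWT = ddad$


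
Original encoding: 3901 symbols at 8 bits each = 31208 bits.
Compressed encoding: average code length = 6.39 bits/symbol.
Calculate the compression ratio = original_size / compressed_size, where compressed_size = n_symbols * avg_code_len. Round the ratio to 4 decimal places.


original_size = n_symbols * orig_bits = 3901 * 8 = 31208 bits
compressed_size = n_symbols * avg_code_len = 3901 * 6.39 = 24927.39 bits
ratio = original_size / compressed_size = 31208 / 24927.39 = 1.252

Compression ratio = 1.252


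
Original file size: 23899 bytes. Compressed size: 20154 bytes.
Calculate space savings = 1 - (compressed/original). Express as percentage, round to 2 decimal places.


ratio = compressed/original = 20154/23899 = 0.843299
savings = 1 - ratio = 1 - 0.843299 = 0.156701
as a percentage: 0.156701 * 100 = 15.67%

Space savings = 1 - 20154/23899 = 15.67%


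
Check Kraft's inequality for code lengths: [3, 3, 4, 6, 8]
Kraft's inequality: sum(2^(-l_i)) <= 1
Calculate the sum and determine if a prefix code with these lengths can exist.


Sum = 2^(-3) + 2^(-3) + 2^(-4) + 2^(-6) + 2^(-8)
    = 0.125 + 0.125 + 0.0625 + 0.015625 + 0.00390625
    = 85/256 = 0.33203125
Since 0.33203125 <= 1, Kraft's inequality IS satisfied.
A prefix code with these lengths CAN exist.

Kraft sum = 0.33203125. Satisfied.


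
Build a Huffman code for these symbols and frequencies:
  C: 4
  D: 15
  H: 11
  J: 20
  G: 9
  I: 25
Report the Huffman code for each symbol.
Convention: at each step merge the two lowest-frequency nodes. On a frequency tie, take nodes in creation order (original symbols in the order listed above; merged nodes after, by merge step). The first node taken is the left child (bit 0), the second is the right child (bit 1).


Huffman tree construction:
Step 1: Merge C(4) + G(9) = 13
Step 2: Merge H(11) + (C+G)(13) = 24
Step 3: Merge D(15) + J(20) = 35
Step 4: Merge (H+(C+G))(24) + I(25) = 49
Step 5: Merge (D+J)(35) + ((H+(C+G))+I)(49) = 84
Read each symbol's code off the tree from the root (left child = 0, right child = 1).

Codes:
  C: 1010 (length 4)
  D: 00 (length 2)
  H: 100 (length 3)
  J: 01 (length 2)
  G: 1011 (length 4)
  I: 11 (length 2)
Average code length: 205/84 = 2.4405 bits/symbol


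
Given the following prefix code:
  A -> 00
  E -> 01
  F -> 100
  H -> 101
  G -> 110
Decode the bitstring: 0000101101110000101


Decoding step by step:
Bits 00 -> A
Bits 00 -> A
Bits 101 -> H
Bits 101 -> H
Bits 110 -> G
Bits 00 -> A
Bits 01 -> E
Bits 01 -> E


Decoded message: AAHHGAEE


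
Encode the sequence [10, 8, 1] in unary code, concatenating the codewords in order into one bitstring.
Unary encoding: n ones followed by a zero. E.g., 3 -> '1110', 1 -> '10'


Encode each number as n ones followed by a terminating 0:
  10 -> 11111111110 (11 bits)
  8 -> 111111110 (9 bits)
  1 -> 10 (2 bits)
Total length = 11 + 9 + 2 = 22 bits.

Unary([10, 8, 1]) = 1111111111011111111010 (22 bits)


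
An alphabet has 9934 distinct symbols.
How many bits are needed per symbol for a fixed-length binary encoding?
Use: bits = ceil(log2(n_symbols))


log2(9934) = 13.2782
Bracket: 2^13 = 8192 < 9934 <= 2^14 = 16384
So ceil(log2(9934)) = 14

bits = ceil(log2(9934)) = ceil(13.2782) = 14 bits


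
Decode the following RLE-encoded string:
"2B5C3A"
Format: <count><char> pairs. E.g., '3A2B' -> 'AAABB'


Expanding each <count><char> pair:
  2B -> 'BB'
  5C -> 'CCCCC'
  3A -> 'AAA'

Decoded = BBCCCCCAAA


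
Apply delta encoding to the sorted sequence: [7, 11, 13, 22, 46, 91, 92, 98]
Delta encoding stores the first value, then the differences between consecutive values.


First value: 7
Deltas:
  11 - 7 = 4
  13 - 11 = 2
  22 - 13 = 9
  46 - 22 = 24
  91 - 46 = 45
  92 - 91 = 1
  98 - 92 = 6


Delta encoded: [7, 4, 2, 9, 24, 45, 1, 6]


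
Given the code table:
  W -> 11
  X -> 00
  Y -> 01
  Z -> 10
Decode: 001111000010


Decoding:
00 -> X
11 -> W
11 -> W
00 -> X
00 -> X
10 -> Z


Result: XWWXXZ


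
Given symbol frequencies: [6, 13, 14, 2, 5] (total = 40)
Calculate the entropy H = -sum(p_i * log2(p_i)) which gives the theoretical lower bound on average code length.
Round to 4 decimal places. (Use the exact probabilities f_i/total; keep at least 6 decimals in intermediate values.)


Per-symbol terms -p_i * log2(p_i) with p_i = f_i/40:
  p = 6/40 = 0.150000: log2(p) = -2.736966, -p*log2(p) = 0.410545
  p = 13/40 = 0.325000: log2(p) = -1.621488, -p*log2(p) = 0.526984
  p = 14/40 = 0.350000: log2(p) = -1.514573, -p*log2(p) = 0.530101
  p = 2/40 = 0.050000: log2(p) = -4.321928, -p*log2(p) = 0.216096
  p = 5/40 = 0.125000: log2(p) = -3.000000, -p*log2(p) = 0.375000
H = 0.410545 + 0.526984 + 0.530101 + 0.216096 + 0.375000 = 2.058726

H = 2.0587 bits/symbol


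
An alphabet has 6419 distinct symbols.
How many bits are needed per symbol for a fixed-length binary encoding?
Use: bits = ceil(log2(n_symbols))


log2(6419) = 12.6481
Bracket: 2^12 = 4096 < 6419 <= 2^13 = 8192
So ceil(log2(6419)) = 13

bits = ceil(log2(6419)) = ceil(12.6481) = 13 bits


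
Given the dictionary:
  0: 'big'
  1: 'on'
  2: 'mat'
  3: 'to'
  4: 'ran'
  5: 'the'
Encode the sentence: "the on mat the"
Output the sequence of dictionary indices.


Look up each word in the dictionary:
  'the' -> 5
  'on' -> 1
  'mat' -> 2
  'the' -> 5

Encoded: [5, 1, 2, 5]


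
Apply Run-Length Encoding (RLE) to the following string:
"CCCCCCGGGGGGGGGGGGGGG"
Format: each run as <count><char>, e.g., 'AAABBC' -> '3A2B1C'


Scanning runs left to right:
  i=0: run of 'C' x 6 -> '6C'
  i=6: run of 'G' x 15 -> '15G'

RLE = 6C15G


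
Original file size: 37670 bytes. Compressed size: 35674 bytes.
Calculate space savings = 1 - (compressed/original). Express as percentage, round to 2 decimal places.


ratio = compressed/original = 35674/37670 = 0.947014
savings = 1 - ratio = 1 - 0.947014 = 0.052986
as a percentage: 0.052986 * 100 = 5.3%

Space savings = 1 - 35674/37670 = 5.3%


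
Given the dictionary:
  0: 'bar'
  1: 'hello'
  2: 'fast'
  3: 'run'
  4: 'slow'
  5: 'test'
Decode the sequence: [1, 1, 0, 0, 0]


Look up each index in the dictionary:
  1 -> 'hello'
  1 -> 'hello'
  0 -> 'bar'
  0 -> 'bar'
  0 -> 'bar'

Decoded: "hello hello bar bar bar"


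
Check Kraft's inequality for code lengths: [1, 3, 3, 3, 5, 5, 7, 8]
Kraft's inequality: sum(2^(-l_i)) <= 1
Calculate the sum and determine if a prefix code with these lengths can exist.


Sum = 2^(-1) + 2^(-3) + 2^(-3) + 2^(-3) + 2^(-5) + 2^(-5) + 2^(-7) + 2^(-8)
    = 0.5 + 0.125 + 0.125 + 0.125 + 0.03125 + 0.03125 + 0.0078125 + 0.00390625
    = 243/256 = 0.94921875
Since 0.94921875 <= 1, Kraft's inequality IS satisfied.
A prefix code with these lengths CAN exist.

Kraft sum = 0.94921875. Satisfied.


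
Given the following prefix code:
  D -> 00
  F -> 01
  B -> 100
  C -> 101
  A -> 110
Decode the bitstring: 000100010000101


Decoding step by step:
Bits 00 -> D
Bits 01 -> F
Bits 00 -> D
Bits 01 -> F
Bits 00 -> D
Bits 00 -> D
Bits 101 -> C


Decoded message: DFDFDDC


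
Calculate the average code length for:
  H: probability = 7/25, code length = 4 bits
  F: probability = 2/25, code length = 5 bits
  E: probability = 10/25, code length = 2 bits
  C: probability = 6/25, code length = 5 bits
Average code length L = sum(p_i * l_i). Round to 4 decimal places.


Weighted contributions p_i * l_i:
  H: (7/25) * 4 = 28/25
  F: (2/25) * 5 = 10/25
  E: (10/25) * 2 = 20/25
  C: (6/25) * 5 = 30/25
Sum = (28 + 10 + 20 + 30)/25 = 88/25

L = 88/25 = 3.5200 bits/symbol


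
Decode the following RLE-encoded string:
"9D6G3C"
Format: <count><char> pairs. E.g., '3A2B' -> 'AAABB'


Expanding each <count><char> pair:
  9D -> 'DDDDDDDDD'
  6G -> 'GGGGGG'
  3C -> 'CCC'

Decoded = DDDDDDDDDGGGGGGCCC


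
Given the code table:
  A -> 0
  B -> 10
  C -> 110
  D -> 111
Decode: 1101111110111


Decoding:
110 -> C
111 -> D
111 -> D
0 -> A
111 -> D


Result: CDDAD


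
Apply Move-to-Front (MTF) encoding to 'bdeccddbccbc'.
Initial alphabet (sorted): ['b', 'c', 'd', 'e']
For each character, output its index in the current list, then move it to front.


MTF encoding:
'b': index 0 in ['b', 'c', 'd', 'e'] -> ['b', 'c', 'd', 'e']
'd': index 2 in ['b', 'c', 'd', 'e'] -> ['d', 'b', 'c', 'e']
'e': index 3 in ['d', 'b', 'c', 'e'] -> ['e', 'd', 'b', 'c']
'c': index 3 in ['e', 'd', 'b', 'c'] -> ['c', 'e', 'd', 'b']
'c': index 0 in ['c', 'e', 'd', 'b'] -> ['c', 'e', 'd', 'b']
'd': index 2 in ['c', 'e', 'd', 'b'] -> ['d', 'c', 'e', 'b']
'd': index 0 in ['d', 'c', 'e', 'b'] -> ['d', 'c', 'e', 'b']
'b': index 3 in ['d', 'c', 'e', 'b'] -> ['b', 'd', 'c', 'e']
'c': index 2 in ['b', 'd', 'c', 'e'] -> ['c', 'b', 'd', 'e']
'c': index 0 in ['c', 'b', 'd', 'e'] -> ['c', 'b', 'd', 'e']
'b': index 1 in ['c', 'b', 'd', 'e'] -> ['b', 'c', 'd', 'e']
'c': index 1 in ['b', 'c', 'd', 'e'] -> ['c', 'b', 'd', 'e']


Output: [0, 2, 3, 3, 0, 2, 0, 3, 2, 0, 1, 1]


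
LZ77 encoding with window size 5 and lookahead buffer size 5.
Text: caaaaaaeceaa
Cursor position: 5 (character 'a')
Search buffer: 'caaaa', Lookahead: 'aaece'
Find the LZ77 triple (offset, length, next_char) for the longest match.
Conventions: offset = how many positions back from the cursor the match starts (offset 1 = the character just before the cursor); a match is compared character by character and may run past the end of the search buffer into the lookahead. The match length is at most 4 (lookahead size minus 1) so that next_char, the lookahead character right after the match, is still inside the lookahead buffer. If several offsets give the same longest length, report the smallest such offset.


Try each offset into the search buffer:
  offset=1 (pos 4, char 'a'): match length 2
  offset=2 (pos 3, char 'a'): match length 2
  offset=3 (pos 2, char 'a'): match length 2
  offset=4 (pos 1, char 'a'): match length 2
  offset=5 (pos 0, char 'c'): match length 0
Longest match has length 2, found at offsets 1, 2, 3, 4; take the smallest, offset 1.
next_char = character at position 5 + 2 = 7 -> 'e'

Best match: offset=1, length=2 (matching 'aa' starting at position 4)
LZ77 triple: (1, 2, 'e')
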